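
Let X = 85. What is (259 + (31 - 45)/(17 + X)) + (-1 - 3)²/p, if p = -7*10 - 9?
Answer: 1042142/4029 ≈ 258.66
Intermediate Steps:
p = -79 (p = -70 - 9 = -79)
(259 + (31 - 45)/(17 + X)) + (-1 - 3)²/p = (259 + (31 - 45)/(17 + 85)) + (-1 - 3)²/(-79) = (259 - 14/102) + (-4)²*(-1/79) = (259 - 14*1/102) + 16*(-1/79) = (259 - 7/51) - 16/79 = 13202/51 - 16/79 = 1042142/4029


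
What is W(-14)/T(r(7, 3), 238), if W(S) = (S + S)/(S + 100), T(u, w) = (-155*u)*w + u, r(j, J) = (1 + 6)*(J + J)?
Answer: 1/4758681 ≈ 2.1014e-7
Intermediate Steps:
r(j, J) = 14*J (r(j, J) = 7*(2*J) = 14*J)
T(u, w) = u - 155*u*w (T(u, w) = -155*u*w + u = u - 155*u*w)
W(S) = 2*S/(100 + S) (W(S) = (2*S)/(100 + S) = 2*S/(100 + S))
W(-14)/T(r(7, 3), 238) = (2*(-14)/(100 - 14))/(((14*3)*(1 - 155*238))) = (2*(-14)/86)/((42*(1 - 36890))) = (2*(-14)*(1/86))/((42*(-36889))) = -14/43/(-1549338) = -14/43*(-1/1549338) = 1/4758681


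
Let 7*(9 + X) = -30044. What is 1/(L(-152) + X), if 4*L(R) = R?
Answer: -1/4339 ≈ -0.00023047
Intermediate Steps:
X = -4301 (X = -9 + (1/7)*(-30044) = -9 - 4292 = -4301)
L(R) = R/4
1/(L(-152) + X) = 1/((1/4)*(-152) - 4301) = 1/(-38 - 4301) = 1/(-4339) = -1/4339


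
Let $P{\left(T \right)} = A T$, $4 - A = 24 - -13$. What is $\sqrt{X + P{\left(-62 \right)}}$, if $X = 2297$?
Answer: $\sqrt{4343} \approx 65.901$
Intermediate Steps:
$A = -33$ ($A = 4 - \left(24 - -13\right) = 4 - \left(24 + 13\right) = 4 - 37 = -33$)
$P{\left(T \right)} = - 33 T$
$\sqrt{X + P{\left(-62 \right)}} = \sqrt{2297 - -2046} = \sqrt{2297 + 2046} = \sqrt{4343}$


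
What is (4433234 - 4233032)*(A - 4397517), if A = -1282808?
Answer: -1137212425650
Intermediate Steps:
(4433234 - 4233032)*(A - 4397517) = (4433234 - 4233032)*(-1282808 - 4397517) = 200202*(-5680325) = -1137212425650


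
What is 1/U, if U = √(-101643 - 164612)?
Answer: -I*√266255/266255 ≈ -0.001938*I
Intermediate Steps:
U = I*√266255 (U = √(-266255) = I*√266255 ≈ 516.0*I)
1/U = 1/(I*√266255) = -I*√266255/266255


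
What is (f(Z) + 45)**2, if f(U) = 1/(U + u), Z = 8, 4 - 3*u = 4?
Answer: 130321/64 ≈ 2036.3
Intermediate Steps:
u = 0 (u = 4/3 - 1/3*4 = 4/3 - 4/3 = 0)
f(U) = 1/U (f(U) = 1/(U + 0) = 1/U)
(f(Z) + 45)**2 = (1/8 + 45)**2 = (361/8)**2 = 130321/64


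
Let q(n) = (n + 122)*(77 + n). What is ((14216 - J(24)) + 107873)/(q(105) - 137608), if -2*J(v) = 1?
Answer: -81393/64196 ≈ -1.2679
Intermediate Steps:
q(n) = (77 + n)*(122 + n) (q(n) = (122 + n)*(77 + n) = (77 + n)*(122 + n))
J(v) = -½ (J(v) = -½*1 = -½)
((14216 - J(24)) + 107873)/(q(105) - 137608) = ((14216 - 1*(-½)) + 107873)/((9394 + 105² + 199*105) - 137608) = ((14216 + ½) + 107873)/((9394 + 11025 + 20895) - 137608) = (28433/2 + 107873)/(41314 - 137608) = (244179/2)/(-96294) = (244179/2)*(-1/96294) = -81393/64196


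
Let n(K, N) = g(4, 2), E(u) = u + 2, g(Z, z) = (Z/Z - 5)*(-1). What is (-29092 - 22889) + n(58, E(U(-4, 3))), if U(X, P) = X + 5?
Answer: -51977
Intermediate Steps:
U(X, P) = 5 + X
g(Z, z) = 4 (g(Z, z) = (1 - 5)*(-1) = -4*(-1) = 4)
E(u) = 2 + u
n(K, N) = 4
(-29092 - 22889) + n(58, E(U(-4, 3))) = (-29092 - 22889) + 4 = -51981 + 4 = -51977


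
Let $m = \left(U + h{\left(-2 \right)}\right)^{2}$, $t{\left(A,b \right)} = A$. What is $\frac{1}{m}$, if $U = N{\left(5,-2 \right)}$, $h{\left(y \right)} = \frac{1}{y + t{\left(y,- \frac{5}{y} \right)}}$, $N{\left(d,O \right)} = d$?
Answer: $\frac{16}{361} \approx 0.044321$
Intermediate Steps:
$h{\left(y \right)} = \frac{1}{2 y}$ ($h{\left(y \right)} = \frac{1}{y + y} = \frac{1}{2 y}$)
$U = 5$
$m = \frac{361}{16}$ ($m = \left(5 + \frac{1}{2 \left(-2\right)}\right)^{2} = \left(5 + \frac{1}{2} \left(- \frac{1}{2}\right)\right)^{2} = \left(5 - \frac{1}{4}\right)^{2} = \left(\frac{19}{4}\right)^{2} = \frac{361}{16} \approx 22.563$)
$\frac{1}{m} = \frac{1}{\frac{361}{16}} = \frac{16}{361}$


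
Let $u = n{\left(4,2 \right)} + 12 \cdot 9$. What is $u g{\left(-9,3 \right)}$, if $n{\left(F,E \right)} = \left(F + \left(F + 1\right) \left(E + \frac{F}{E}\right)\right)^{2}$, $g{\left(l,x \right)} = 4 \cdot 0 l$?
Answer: $0$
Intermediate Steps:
$g{\left(l,x \right)} = 0$ ($g{\left(l,x \right)} = 0 l = 0$)
$n{\left(F,E \right)} = \left(F + \left(1 + F\right) \left(E + \frac{F}{E}\right)\right)^{2}$
$u = 684$ ($u = \frac{\left(4 + 2^{2} + 4^{2} + 2 \cdot 4 + 4 \cdot 2^{2}\right)^{2}}{4} + 12 \cdot 9 = \frac{\left(4 + 4 + 16 + 8 + 4 \cdot 4\right)^{2}}{4} + 108 = \frac{\left(4 + 4 + 16 + 8 + 16\right)^{2}}{4} + 108 = \frac{48^{2}}{4} + 108 = \frac{1}{4} \cdot 2304 + 108 = 576 + 108 = 684$)
$u g{\left(-9,3 \right)} = 684 \cdot 0 = 0$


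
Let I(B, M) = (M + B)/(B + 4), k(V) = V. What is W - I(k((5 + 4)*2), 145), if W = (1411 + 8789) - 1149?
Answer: 198959/22 ≈ 9043.6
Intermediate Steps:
W = 9051 (W = 10200 - 1149 = 9051)
I(B, M) = (B + M)/(4 + B)
W - I(k((5 + 4)*2), 145) = 9051 - ((5 + 4)*2 + 145)/(4 + (5 + 4)*2) = 9051 - (9*2 + 145)/(4 + 9*2) = 9051 - (18 + 145)/(4 + 18) = 9051 - 163/22 = 198959/22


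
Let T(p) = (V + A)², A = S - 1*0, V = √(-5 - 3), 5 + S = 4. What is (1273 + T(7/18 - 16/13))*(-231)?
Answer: -292446 + 924*I*√2 ≈ -2.9245e+5 + 1306.7*I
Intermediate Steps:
S = -1 (S = -5 + 4 = -1)
V = 2*I*√2 (V = √(-8) = 2*I*√2 ≈ 2.8284*I)
A = -1 (A = -1 - 1*0 = -1 + 0 = -1)
T(p) = (-1 + 2*I*√2)² (T(p) = (2*I*√2 - 1)² = (-1 + 2*I*√2)²)
(1273 + T(7/18 - 16/13))*(-231) = (1273 + (1 - 2*I*√2)²)*(-231) = -294063 - 231*(1 - 2*I*√2)²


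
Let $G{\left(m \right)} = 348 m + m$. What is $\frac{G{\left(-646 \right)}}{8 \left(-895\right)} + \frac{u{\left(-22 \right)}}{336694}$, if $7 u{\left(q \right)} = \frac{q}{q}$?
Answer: $\frac{132840767673}{4218775820} \approx 31.488$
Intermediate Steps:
$u{\left(q \right)} = \frac{1}{7}$ ($u{\left(q \right)} = \frac{q \frac{1}{q}}{7} = \frac{1}{7} \cdot 1 = \frac{1}{7}$)
$G{\left(m \right)} = 349 m$
$\frac{G{\left(-646 \right)}}{8 \left(-895\right)} + \frac{u{\left(-22 \right)}}{336694} = \frac{349 \left(-646\right)}{8 \left(-895\right)} + \frac{1}{7 \cdot 336694} = - \frac{225454}{-7160} + \frac{1}{7} \cdot \frac{1}{336694} = \left(-225454\right) \left(- \frac{1}{7160}\right) + \frac{1}{2356858} = \frac{112727}{3580} + \frac{1}{2356858} = \frac{132840767673}{4218775820}$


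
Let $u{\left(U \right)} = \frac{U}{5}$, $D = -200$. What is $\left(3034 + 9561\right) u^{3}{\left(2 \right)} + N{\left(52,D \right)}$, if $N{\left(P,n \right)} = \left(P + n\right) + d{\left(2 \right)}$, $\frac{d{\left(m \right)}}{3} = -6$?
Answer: $\frac{16002}{25} \approx 640.08$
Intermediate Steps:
$d{\left(m \right)} = -18$ ($d{\left(m \right)} = 3 \left(-6\right) = -18$)
$N{\left(P,n \right)} = -18 + P + n$ ($N{\left(P,n \right)} = \left(P + n\right) - 18 = -18 + P + n$)
$u{\left(U \right)} = \frac{U}{5}$ ($u{\left(U \right)} = U \frac{1}{5} = \frac{U}{5}$)
$\left(3034 + 9561\right) u^{3}{\left(2 \right)} + N{\left(52,D \right)} = \left(3034 + 9561\right) \left(\frac{1}{5} \cdot 2\right)^{3} - 166 = 12595 \left(\frac{2}{5}\right)^{3} - 166 = 12595 \cdot \frac{8}{125} - 166 = \frac{20152}{25} - 166 = \frac{16002}{25}$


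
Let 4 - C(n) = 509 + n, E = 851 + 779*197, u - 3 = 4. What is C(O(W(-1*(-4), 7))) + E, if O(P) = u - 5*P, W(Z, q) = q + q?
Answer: 153872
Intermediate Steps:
u = 7 (u = 3 + 4 = 7)
W(Z, q) = 2*q
E = 154314 (E = 851 + 153463 = 154314)
O(P) = 7 - 5*P
C(n) = -505 - n (C(n) = 4 - (509 + n) = 4 + (-509 - n) = -505 - n)
C(O(W(-1*(-4), 7))) + E = (-505 - (7 - 10*7)) + 154314 = (-505 - (7 - 5*14)) + 154314 = (-505 - (7 - 70)) + 154314 = (-505 - 1*(-63)) + 154314 = (-505 + 63) + 154314 = -442 + 154314 = 153872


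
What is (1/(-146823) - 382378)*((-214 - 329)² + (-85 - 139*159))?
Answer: -15307814815657985/146823 ≈ -1.0426e+11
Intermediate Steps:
(1/(-146823) - 382378)*((-214 - 329)² + (-85 - 139*159)) = (-1/146823 - 382378)*((-543)² + (-85 - 22101)) = -56141885095*(294849 - 22186)/146823 = -56141885095/146823*272663 = -15307814815657985/146823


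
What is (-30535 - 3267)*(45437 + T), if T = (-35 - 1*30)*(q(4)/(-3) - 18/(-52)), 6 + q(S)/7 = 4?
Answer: -4574542967/3 ≈ -1.5248e+9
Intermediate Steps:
q(S) = -14 (q(S) = -42 + 7*4 = -42 + 28 = -14)
T = -1955/6 (T = (-35 - 1*30)*(-14/(-3) - 18/(-52)) = (-35 - 30)*(-14*(-1/3) - 18*(-1/52)) = -65*(14/3 + 9/26) = -65*391/78 = -1955/6 ≈ -325.83)
(-30535 - 3267)*(45437 + T) = (-30535 - 3267)*(45437 - 1955/6) = -33802*270667/6 = -4574542967/3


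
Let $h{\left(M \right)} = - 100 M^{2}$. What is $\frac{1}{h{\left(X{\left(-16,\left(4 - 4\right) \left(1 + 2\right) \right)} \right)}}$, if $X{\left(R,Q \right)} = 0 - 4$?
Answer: $- \frac{1}{1600} \approx -0.000625$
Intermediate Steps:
$X{\left(R,Q \right)} = -4$ ($X{\left(R,Q \right)} = 0 - 4 = -4$)
$\frac{1}{h{\left(X{\left(-16,\left(4 - 4\right) \left(1 + 2\right) \right)} \right)}} = \frac{1}{\left(-100\right) \left(-4\right)^{2}} = \frac{1}{\left(-100\right) 16} = \frac{1}{-1600} = - \frac{1}{1600}$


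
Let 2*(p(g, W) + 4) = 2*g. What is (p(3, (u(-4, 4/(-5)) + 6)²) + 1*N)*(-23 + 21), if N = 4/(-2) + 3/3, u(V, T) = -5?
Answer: 4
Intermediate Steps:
p(g, W) = -4 + g (p(g, W) = -4 + (2*g)/2 = -4 + g)
N = -1 (N = 4*(-½) + 3*(⅓) = -2 + 1 = -1)
(p(3, (u(-4, 4/(-5)) + 6)²) + 1*N)*(-23 + 21) = ((-4 + 3) + 1*(-1))*(-23 + 21) = (-1 - 1)*(-2) = -2*(-2) = 4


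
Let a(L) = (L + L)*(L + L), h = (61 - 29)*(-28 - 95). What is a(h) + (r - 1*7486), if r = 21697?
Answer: 61982595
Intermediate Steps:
h = -3936 (h = 32*(-123) = -3936)
a(L) = 4*L² (a(L) = (2*L)*(2*L) = 4*L²)
a(h) + (r - 1*7486) = 4*(-3936)² + (21697 - 1*7486) = 4*15492096 + (21697 - 7486) = 61968384 + 14211 = 61982595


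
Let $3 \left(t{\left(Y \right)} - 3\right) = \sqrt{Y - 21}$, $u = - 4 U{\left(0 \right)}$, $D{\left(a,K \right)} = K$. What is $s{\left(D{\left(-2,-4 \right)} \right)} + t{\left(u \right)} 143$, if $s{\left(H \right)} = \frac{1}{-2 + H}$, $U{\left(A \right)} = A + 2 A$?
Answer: $\frac{2573}{6} + \frac{143 i \sqrt{21}}{3} \approx 428.83 + 218.44 i$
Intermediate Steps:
$U{\left(A \right)} = 3 A$
$u = 0$ ($u = - 4 \cdot 3 \cdot 0 = \left(-4\right) 0 = 0$)
$t{\left(Y \right)} = 3 + \frac{\sqrt{-21 + Y}}{3}$ ($t{\left(Y \right)} = 3 + \frac{\sqrt{Y - 21}}{3} = 3 + \frac{\sqrt{-21 + Y}}{3}$)
$s{\left(D{\left(-2,-4 \right)} \right)} + t{\left(u \right)} 143 = \frac{1}{-2 - 4} + \left(3 + \frac{\sqrt{-21 + 0}}{3}\right) 143 = \frac{1}{-6} + \left(3 + \frac{\sqrt{-21}}{3}\right) 143 = - \frac{1}{6} + \left(3 + \frac{i \sqrt{21}}{3}\right) 143 = - \frac{1}{6} + \left(429 + \frac{143 i \sqrt{21}}{3}\right) = \frac{2573}{6} + \frac{143 i \sqrt{21}}{3}$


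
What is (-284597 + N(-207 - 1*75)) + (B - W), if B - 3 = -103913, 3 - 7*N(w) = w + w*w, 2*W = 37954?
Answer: -2931627/7 ≈ -4.1880e+5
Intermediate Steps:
W = 18977 (W = (½)*37954 = 18977)
N(w) = 3/7 - w/7 - w²/7 (N(w) = 3/7 - (w + w*w)/7 = 3/7 - (w + w²)/7 = 3/7 + (-w/7 - w²/7) = 3/7 - w/7 - w²/7)
B = -103910 (B = 3 - 103913 = -103910)
(-284597 + N(-207 - 1*75)) + (B - W) = (-284597 + (3/7 - (-207 - 1*75)/7 - (-207 - 1*75)²/7)) + (-103910 - 1*18977) = (-284597 + (3/7 - (-207 - 75)/7 - (-207 - 75)²/7)) + (-103910 - 18977) = (-284597 + (3/7 - ⅐*(-282) - ⅐*(-282)²)) - 122887 = (-284597 + (3/7 + 282/7 - ⅐*79524)) - 122887 = (-284597 + (3/7 + 282/7 - 79524/7)) - 122887 = (-284597 - 79239/7) - 122887 = -2071418/7 - 122887 = -2931627/7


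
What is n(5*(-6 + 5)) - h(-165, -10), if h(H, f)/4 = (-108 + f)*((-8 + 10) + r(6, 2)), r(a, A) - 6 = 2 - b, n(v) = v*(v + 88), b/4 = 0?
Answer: 4305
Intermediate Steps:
b = 0 (b = 4*0 = 0)
n(v) = v*(88 + v)
r(a, A) = 8 (r(a, A) = 6 + (2 - 1*0) = 6 + (2 + 0) = 6 + 2 = 8)
h(H, f) = -4320 + 40*f (h(H, f) = 4*((-108 + f)*((-8 + 10) + 8)) = 4*((-108 + f)*(2 + 8)) = 4*((-108 + f)*10) = 4*(-1080 + 10*f) = -4320 + 40*f)
n(5*(-6 + 5)) - h(-165, -10) = (5*(-6 + 5))*(88 + 5*(-6 + 5)) - (-4320 + 40*(-10)) = (5*(-1))*(88 + 5*(-1)) - (-4320 - 400) = -5*(88 - 5) - 1*(-4720) = -5*83 + 4720 = -415 + 4720 = 4305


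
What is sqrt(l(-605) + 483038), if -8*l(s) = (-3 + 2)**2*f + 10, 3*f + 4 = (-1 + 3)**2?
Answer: 3*sqrt(214683)/2 ≈ 695.01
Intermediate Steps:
f = 0 (f = -4/3 + (-1 + 3)**2/3 = -4/3 + (1/3)*2**2 = -4/3 + (1/3)*4 = -4/3 + 4/3 = 0)
l(s) = -5/4 (l(s) = -((-3 + 2)**2*0 + 10)/8 = -((-1)**2*0 + 10)/8 = -(1*0 + 10)/8 = -(0 + 10)/8 = -1/8*10 = -5/4)
sqrt(l(-605) + 483038) = sqrt(-5/4 + 483038) = sqrt(1932147/4) = 3*sqrt(214683)/2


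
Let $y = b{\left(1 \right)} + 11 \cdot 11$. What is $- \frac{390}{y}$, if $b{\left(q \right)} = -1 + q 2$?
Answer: $- \frac{195}{61} \approx -3.1967$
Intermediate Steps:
$b{\left(q \right)} = -1 + 2 q$
$y = 122$ ($y = \left(-1 + 2 \cdot 1\right) + 11 \cdot 11 = \left(-1 + 2\right) + 121 = 1 + 121 = 122$)
$- \frac{390}{y} = - \frac{390}{122} = \left(-390\right) \frac{1}{122} = - \frac{195}{61}$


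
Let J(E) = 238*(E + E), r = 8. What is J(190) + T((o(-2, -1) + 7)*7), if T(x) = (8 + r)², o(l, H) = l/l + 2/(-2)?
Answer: 90696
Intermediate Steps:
J(E) = 476*E (J(E) = 238*(2*E) = 476*E)
o(l, H) = 0 (o(l, H) = 1 + 2*(-½) = 1 - 1 = 0)
T(x) = 256 (T(x) = (8 + 8)² = 16² = 256)
J(190) + T((o(-2, -1) + 7)*7) = 476*190 + 256 = 90440 + 256 = 90696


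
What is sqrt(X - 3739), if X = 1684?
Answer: I*sqrt(2055) ≈ 45.332*I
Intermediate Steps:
sqrt(X - 3739) = sqrt(1684 - 3739) = sqrt(-2055) = I*sqrt(2055)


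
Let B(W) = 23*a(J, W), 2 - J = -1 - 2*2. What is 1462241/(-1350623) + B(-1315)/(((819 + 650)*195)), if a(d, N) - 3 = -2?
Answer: -418835181326/386892711465 ≈ -1.0826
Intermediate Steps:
J = 7 (J = 2 - (-1 - 2*2) = 2 - (-1 - 1*4) = 2 - (-1 - 4) = 2 - 1*(-5) = 2 + 5 = 7)
a(d, N) = 1 (a(d, N) = 3 - 2 = 1)
B(W) = 23 (B(W) = 23*1 = 23)
1462241/(-1350623) + B(-1315)/(((819 + 650)*195)) = 1462241/(-1350623) + 23/(((819 + 650)*195)) = 1462241*(-1/1350623) + 23/((1469*195)) = -1462241/1350623 + 23/286455 = -418835181326/386892711465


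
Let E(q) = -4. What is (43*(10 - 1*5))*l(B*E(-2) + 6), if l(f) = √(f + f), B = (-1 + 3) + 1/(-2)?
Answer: 0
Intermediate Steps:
B = 3/2 (B = 2 - ½ = 3/2 ≈ 1.5000)
l(f) = √2*√f (l(f) = √(2*f) = √2*√f)
(43*(10 - 1*5))*l(B*E(-2) + 6) = (43*(10 - 1*5))*(√2*√((3/2)*(-4) + 6)) = (43*(10 - 5))*(√2*√(-6 + 6)) = (43*5)*(√2*√0) = 215*(√2*0) = 215*0 = 0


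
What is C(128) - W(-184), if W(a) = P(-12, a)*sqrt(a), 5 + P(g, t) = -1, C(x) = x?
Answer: 128 + 12*I*sqrt(46) ≈ 128.0 + 81.388*I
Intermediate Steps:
P(g, t) = -6 (P(g, t) = -5 - 1 = -6)
W(a) = -6*sqrt(a)
C(128) - W(-184) = 128 - (-6)*sqrt(-184) = 128 - (-6)*2*I*sqrt(46) = 128 - (-12)*I*sqrt(46) = 128 + 12*I*sqrt(46)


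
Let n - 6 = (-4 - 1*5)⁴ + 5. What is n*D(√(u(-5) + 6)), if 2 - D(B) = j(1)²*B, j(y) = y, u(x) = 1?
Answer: 13144 - 6572*√7 ≈ -4243.9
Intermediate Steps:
D(B) = 2 - B (D(B) = 2 - 1²*B = 2 - B)
n = 6572 (n = 6 + ((-4 - 1*5)⁴ + 5) = 6 + ((-4 - 5)⁴ + 5) = 6 + ((-9)⁴ + 5) = 6 + (6561 + 5) = 6 + 6566 = 6572)
n*D(√(u(-5) + 6)) = 6572*(2 - √(1 + 6)) = 6572*(2 - √7) = 13144 - 6572*√7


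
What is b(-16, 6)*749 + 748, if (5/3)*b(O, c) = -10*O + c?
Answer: 376742/5 ≈ 75348.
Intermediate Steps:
b(O, c) = -6*O + 3*c/5 (b(O, c) = 3*(-10*O + c)/5 = 3*(c - 10*O)/5 = -6*O + 3*c/5)
b(-16, 6)*749 + 748 = (-6*(-16) + (3/5)*6)*749 + 748 = (96 + 18/5)*749 + 748 = (498/5)*749 + 748 = 373002/5 + 748 = 376742/5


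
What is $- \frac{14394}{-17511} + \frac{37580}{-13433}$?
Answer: $- \frac{154902926}{78408421} \approx -1.9756$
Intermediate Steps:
$- \frac{14394}{-17511} + \frac{37580}{-13433} = \left(-14394\right) \left(- \frac{1}{17511}\right) + 37580 \left(- \frac{1}{13433}\right) = \frac{4798}{5837} - \frac{37580}{13433} = - \frac{154902926}{78408421}$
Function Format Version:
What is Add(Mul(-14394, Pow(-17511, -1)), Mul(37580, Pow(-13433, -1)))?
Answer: Rational(-154902926, 78408421) ≈ -1.9756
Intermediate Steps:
Add(Mul(-14394, Pow(-17511, -1)), Mul(37580, Pow(-13433, -1))) = Add(Mul(-14394, Rational(-1, 17511)), Mul(37580, Rational(-1, 13433))) = Add(Rational(4798, 5837), Rational(-37580, 13433)) = Rational(-154902926, 78408421)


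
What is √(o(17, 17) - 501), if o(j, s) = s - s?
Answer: I*√501 ≈ 22.383*I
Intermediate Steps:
o(j, s) = 0
√(o(17, 17) - 501) = √(0 - 501) = √(-501) = I*√501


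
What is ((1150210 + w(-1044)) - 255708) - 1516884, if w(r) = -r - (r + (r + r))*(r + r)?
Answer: -7160954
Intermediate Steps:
w(r) = -r - 6*r**2 (w(r) = -r - (r + 2*r)*2*r = -r - 3*r*2*r = -r - 6*r**2)
((1150210 + w(-1044)) - 255708) - 1516884 = ((1150210 - 1*(-1044)*(1 + 6*(-1044))) - 255708) - 1516884 = ((1150210 - 1*(-1044)*(1 - 6264)) - 255708) - 1516884 = ((1150210 - 1*(-1044)*(-6263)) - 255708) - 1516884 = ((1150210 - 6538572) - 255708) - 1516884 = (-5388362 - 255708) - 1516884 = -5644070 - 1516884 = -7160954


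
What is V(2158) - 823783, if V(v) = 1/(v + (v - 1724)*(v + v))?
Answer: -1544841907465/1875302 ≈ -8.2378e+5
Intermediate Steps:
V(v) = 1/(v + 2*v*(-1724 + v)) (V(v) = 1/(v + (-1724 + v)*(2*v)) = 1/(v + 2*v*(-1724 + v)))
V(2158) - 823783 = 1/(2158*(-3447 + 2*2158)) - 823783 = 1/(2158*(-3447 + 4316)) - 823783 = (1/2158)/869 - 823783 = (1/2158)*(1/869) - 823783 = 1/1875302 - 823783 = -1544841907465/1875302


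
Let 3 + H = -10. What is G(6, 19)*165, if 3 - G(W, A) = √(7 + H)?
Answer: 495 - 165*I*√6 ≈ 495.0 - 404.17*I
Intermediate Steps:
H = -13 (H = -3 - 10 = -13)
G(W, A) = 3 - I*√6 (G(W, A) = 3 - √(7 - 13) = 3 - √(-6) = 3 - I*√6)
G(6, 19)*165 = (3 - I*√6)*165 = 495 - 165*I*√6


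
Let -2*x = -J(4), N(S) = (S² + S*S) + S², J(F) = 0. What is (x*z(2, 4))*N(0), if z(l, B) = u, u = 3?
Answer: 0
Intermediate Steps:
z(l, B) = 3
N(S) = 3*S² (N(S) = (S² + S²) + S² = 2*S² + S² = 3*S²)
x = 0 (x = -(-1)*0/2 = -½*0 = 0)
(x*z(2, 4))*N(0) = (0*3)*(3*0²) = 0*(3*0) = 0*0 = 0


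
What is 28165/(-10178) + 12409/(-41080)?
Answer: -641658501/209056120 ≈ -3.0693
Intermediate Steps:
28165/(-10178) + 12409/(-41080) = 28165*(-1/10178) + 12409*(-1/41080) = -28165/10178 - 12409/41080 = -641658501/209056120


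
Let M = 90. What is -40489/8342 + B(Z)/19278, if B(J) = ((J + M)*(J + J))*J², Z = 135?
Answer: 57007538059/992698 ≈ 57427.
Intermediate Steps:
B(J) = 2*J³*(90 + J) (B(J) = ((J + 90)*(J + J))*J² = ((90 + J)*(2*J))*J² = (2*J*(90 + J))*J² = 2*J³*(90 + J))
-40489/8342 + B(Z)/19278 = -40489/8342 + (2*135³*(90 + 135))/19278 = -40489*1/8342 + (2*2460375*225)*(1/19278) = -40489/8342 + 1107168750*(1/19278) = -40489/8342 + 6834375/119 = 57007538059/992698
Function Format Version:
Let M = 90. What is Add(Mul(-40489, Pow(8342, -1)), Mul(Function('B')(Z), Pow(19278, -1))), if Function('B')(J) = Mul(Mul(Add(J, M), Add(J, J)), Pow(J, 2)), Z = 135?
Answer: Rational(57007538059, 992698) ≈ 57427.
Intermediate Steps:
Function('B')(J) = Mul(2, Pow(J, 3), Add(90, J)) (Function('B')(J) = Mul(Mul(Add(J, 90), Add(J, J)), Pow(J, 2)) = Mul(Mul(Add(90, J), Mul(2, J)), Pow(J, 2)) = Mul(Mul(2, J, Add(90, J)), Pow(J, 2)) = Mul(2, Pow(J, 3), Add(90, J)))
Add(Mul(-40489, Pow(8342, -1)), Mul(Function('B')(Z), Pow(19278, -1))) = Add(Mul(-40489, Pow(8342, -1)), Mul(Mul(2, Pow(135, 3), Add(90, 135)), Pow(19278, -1))) = Add(Mul(-40489, Rational(1, 8342)), Mul(Mul(2, 2460375, 225), Rational(1, 19278))) = Add(Rational(-40489, 8342), Mul(1107168750, Rational(1, 19278))) = Add(Rational(-40489, 8342), Rational(6834375, 119)) = Rational(57007538059, 992698)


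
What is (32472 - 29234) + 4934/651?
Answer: 2112872/651 ≈ 3245.6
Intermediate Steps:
(32472 - 29234) + 4934/651 = 3238 + 4934*(1/651) = 3238 + 4934/651 = 2112872/651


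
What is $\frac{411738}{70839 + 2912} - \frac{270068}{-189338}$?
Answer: $\frac{48937717256}{6981933419} \approx 7.0092$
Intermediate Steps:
$\frac{411738}{70839 + 2912} - \frac{270068}{-189338} = \frac{411738}{73751} - - \frac{135034}{94669} = 411738 \cdot \frac{1}{73751} + \frac{135034}{94669} = \frac{411738}{73751} + \frac{135034}{94669} = \frac{48937717256}{6981933419}$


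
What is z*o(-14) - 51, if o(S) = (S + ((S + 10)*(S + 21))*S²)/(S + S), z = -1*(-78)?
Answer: 15276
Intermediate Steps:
z = 78
o(S) = (S + S²*(10 + S)*(21 + S))/(2*S) (o(S) = (S + ((10 + S)*(21 + S))*S²)/((2*S)) = (S + S²*(10 + S)*(21 + S))*(1/(2*S)) = (S + S²*(10 + S)*(21 + S))/(2*S))
z*o(-14) - 51 = 78*(½ + (½)*(-14)³ + 105*(-14) + (31/2)*(-14)²) - 51 = 78*(½ + (½)*(-2744) - 1470 + (31/2)*196) - 51 = 78*(½ - 1372 - 1470 + 3038) - 51 = 78*(393/2) - 51 = 15327 - 51 = 15276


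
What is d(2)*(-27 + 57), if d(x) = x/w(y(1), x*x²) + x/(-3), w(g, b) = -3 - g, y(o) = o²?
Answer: -35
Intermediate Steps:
d(x) = -7*x/12 (d(x) = x/(-3 - 1*1²) + x/(-3) = x/(-3 - 1*1) + x*(-⅓) = x/(-3 - 1) - x/3 = x/(-4) - x/3 = x*(-¼) - x/3 = -x/4 - x/3 = -7*x/12)
d(2)*(-27 + 57) = (-7/12*2)*(-27 + 57) = -7/6*30 = -35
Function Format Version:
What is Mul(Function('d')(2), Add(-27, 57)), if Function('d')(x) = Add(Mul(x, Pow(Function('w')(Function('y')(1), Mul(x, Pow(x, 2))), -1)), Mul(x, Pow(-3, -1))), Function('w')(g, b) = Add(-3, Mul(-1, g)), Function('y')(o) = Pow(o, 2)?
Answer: -35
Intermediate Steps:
Function('d')(x) = Mul(Rational(-7, 12), x) (Function('d')(x) = Add(Mul(x, Pow(Add(-3, Mul(-1, Pow(1, 2))), -1)), Mul(x, Pow(-3, -1))) = Add(Mul(x, Pow(Add(-3, Mul(-1, 1)), -1)), Mul(x, Rational(-1, 3))) = Add(Mul(x, Pow(Add(-3, -1), -1)), Mul(Rational(-1, 3), x)) = Add(Mul(x, Pow(-4, -1)), Mul(Rational(-1, 3), x)) = Add(Mul(x, Rational(-1, 4)), Mul(Rational(-1, 3), x)) = Add(Mul(Rational(-1, 4), x), Mul(Rational(-1, 3), x)) = Mul(Rational(-7, 12), x))
Mul(Function('d')(2), Add(-27, 57)) = Mul(Mul(Rational(-7, 12), 2), Add(-27, 57)) = Mul(Rational(-7, 6), 30) = -35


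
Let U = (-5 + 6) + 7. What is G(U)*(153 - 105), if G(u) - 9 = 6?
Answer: 720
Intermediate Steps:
U = 8 (U = 1 + 7 = 8)
G(u) = 15 (G(u) = 9 + 6 = 15)
G(U)*(153 - 105) = 15*(153 - 105) = 15*48 = 720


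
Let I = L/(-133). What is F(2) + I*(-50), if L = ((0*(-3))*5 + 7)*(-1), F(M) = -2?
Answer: -88/19 ≈ -4.6316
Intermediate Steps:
L = -7 (L = (0*5 + 7)*(-1) = (0 + 7)*(-1) = 7*(-1) = -7)
I = 1/19 (I = -7/(-133) = -7*(-1/133) = 1/19 ≈ 0.052632)
F(2) + I*(-50) = -2 + (1/19)*(-50) = -2 - 50/19 = -88/19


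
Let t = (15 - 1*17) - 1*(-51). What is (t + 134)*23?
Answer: 4209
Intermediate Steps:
t = 49 (t = (15 - 17) + 51 = -2 + 51 = 49)
(t + 134)*23 = (49 + 134)*23 = 183*23 = 4209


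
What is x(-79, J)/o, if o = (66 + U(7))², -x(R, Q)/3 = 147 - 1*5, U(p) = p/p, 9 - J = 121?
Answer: -426/4489 ≈ -0.094899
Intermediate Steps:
J = -112 (J = 9 - 1*121 = 9 - 121 = -112)
U(p) = 1
x(R, Q) = -426 (x(R, Q) = -3*(147 - 1*5) = -3*(147 - 5) = -3*142 = -426)
o = 4489 (o = (66 + 1)² = 67² = 4489)
x(-79, J)/o = -426/4489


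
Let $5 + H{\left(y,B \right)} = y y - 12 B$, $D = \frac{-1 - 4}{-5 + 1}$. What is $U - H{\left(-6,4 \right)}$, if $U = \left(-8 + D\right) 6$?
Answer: $- \frac{47}{2} \approx -23.5$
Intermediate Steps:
$D = \frac{5}{4}$ ($D = - \frac{5}{-4} = \left(-5\right) \left(- \frac{1}{4}\right) = \frac{5}{4} \approx 1.25$)
$H{\left(y,B \right)} = -5 + y^{2} - 12 B$ ($H{\left(y,B \right)} = -5 - \left(12 B - y y\right) = -5 - \left(- y^{2} + 12 B\right) = -5 + y^{2} - 12 B$)
$U = - \frac{81}{2}$ ($U = \left(-8 + \frac{5}{4}\right) 6 = \left(- \frac{27}{4}\right) 6 = - \frac{81}{2} \approx -40.5$)
$U - H{\left(-6,4 \right)} = - \frac{81}{2} - \left(-5 + \left(-6\right)^{2} - 48\right) = - \frac{81}{2} - \left(-5 + 36 - 48\right) = - \frac{81}{2} - -17 = - \frac{81}{2} + 17 = - \frac{47}{2}$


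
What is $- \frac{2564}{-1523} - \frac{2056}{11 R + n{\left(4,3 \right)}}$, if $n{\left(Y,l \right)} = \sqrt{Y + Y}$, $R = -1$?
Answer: $\frac{34733900}{172099} + \frac{4112 \sqrt{2}}{113} \approx 253.29$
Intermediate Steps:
$n{\left(Y,l \right)} = \sqrt{2} \sqrt{Y}$ ($n{\left(Y,l \right)} = \sqrt{2 Y} = \sqrt{2} \sqrt{Y}$)
$- \frac{2564}{-1523} - \frac{2056}{11 R + n{\left(4,3 \right)}} = - \frac{2564}{-1523} - \frac{2056}{11 \left(-1\right) + \sqrt{2} \sqrt{4}} = \left(-2564\right) \left(- \frac{1}{1523}\right) - \frac{2056}{-11 + \sqrt{2} \cdot 2} = \frac{2564}{1523} - \frac{2056}{-11 + 2 \sqrt{2}}$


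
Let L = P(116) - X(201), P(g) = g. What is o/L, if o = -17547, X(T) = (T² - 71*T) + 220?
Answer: 17547/26234 ≈ 0.66887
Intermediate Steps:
X(T) = 220 + T² - 71*T
L = -26234 (L = 116 - (220 + 201² - 71*201) = 116 - (220 + 40401 - 14271) = 116 - 1*26350 = 116 - 26350 = -26234)
o/L = -17547/(-26234) = -17547*(-1/26234) = 17547/26234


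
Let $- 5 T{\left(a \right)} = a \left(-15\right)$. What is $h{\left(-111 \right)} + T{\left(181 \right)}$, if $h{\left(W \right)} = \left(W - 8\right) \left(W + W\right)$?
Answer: $26961$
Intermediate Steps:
$T{\left(a \right)} = 3 a$ ($T{\left(a \right)} = - \frac{a \left(-15\right)}{5} = - \frac{\left(-15\right) a}{5} = 3 a$)
$h{\left(W \right)} = 2 W \left(-8 + W\right)$ ($h{\left(W \right)} = \left(-8 + W\right) 2 W = 2 W \left(-8 + W\right)$)
$h{\left(-111 \right)} + T{\left(181 \right)} = 2 \left(-111\right) \left(-8 - 111\right) + 3 \cdot 181 = 2 \left(-111\right) \left(-119\right) + 543 = 26418 + 543 = 26961$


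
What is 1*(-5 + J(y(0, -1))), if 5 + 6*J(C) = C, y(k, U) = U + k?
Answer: -6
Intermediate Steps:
J(C) = -⅚ + C/6
1*(-5 + J(y(0, -1))) = 1*(-5 + (-⅚ + (-1 + 0)/6)) = 1*(-5 + (-⅚ + (⅙)*(-1))) = 1*(-5 + (-⅚ - ⅙)) = 1*(-5 - 1) = 1*(-6) = -6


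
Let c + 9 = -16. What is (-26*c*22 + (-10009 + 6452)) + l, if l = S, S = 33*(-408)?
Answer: -2721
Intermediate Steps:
c = -25 (c = -9 - 16 = -25)
S = -13464
l = -13464
(-26*c*22 + (-10009 + 6452)) + l = (-26*(-25)*22 + (-10009 + 6452)) - 13464 = (650*22 - 3557) - 13464 = (14300 - 3557) - 13464 = 10743 - 13464 = -2721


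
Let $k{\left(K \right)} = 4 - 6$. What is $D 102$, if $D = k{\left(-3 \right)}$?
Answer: $-204$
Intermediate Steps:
$k{\left(K \right)} = -2$ ($k{\left(K \right)} = 4 - 6 = -2$)
$D = -2$
$D 102 = \left(-2\right) 102 = -204$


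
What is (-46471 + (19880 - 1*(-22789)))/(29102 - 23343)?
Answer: -3802/5759 ≈ -0.66018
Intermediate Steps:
(-46471 + (19880 - 1*(-22789)))/(29102 - 23343) = (-46471 + (19880 + 22789))/5759 = (-46471 + 42669)*(1/5759) = -3802*1/5759 = -3802/5759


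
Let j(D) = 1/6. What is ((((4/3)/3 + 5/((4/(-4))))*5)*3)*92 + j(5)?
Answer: -12573/2 ≈ -6286.5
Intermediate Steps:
j(D) = ⅙
((((4/3)/3 + 5/((4/(-4))))*5)*3)*92 + j(5) = ((((4/3)/3 + 5/((4/(-4))))*5)*3)*92 + ⅙ = ((((4*(⅓))*(⅓) + 5/((4*(-¼))))*5)*3)*92 + ⅙ = ((((4/3)*(⅓) + 5/(-1))*5)*3)*92 + ⅙ = (((4/9 + 5*(-1))*5)*3)*92 + ⅙ = (((4/9 - 5)*5)*3)*92 + ⅙ = (-41/9*5*3)*92 + ⅙ = -205/9*3*92 + ⅙ = -205/3*92 + ⅙ = -18860/3 + ⅙ = -12573/2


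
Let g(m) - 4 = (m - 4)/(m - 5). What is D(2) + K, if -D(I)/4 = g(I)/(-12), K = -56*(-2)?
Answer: 1022/9 ≈ 113.56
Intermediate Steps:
K = 112
g(m) = 4 + (-4 + m)/(-5 + m) (g(m) = 4 + (m - 4)/(m - 5) = 4 + (-4 + m)/(-5 + m))
D(I) = (-24 + 5*I)/(3*(-5 + I)) (D(I) = -4*(-24 + 5*I)/(-5 + I)/(-12) = -4*(-24 + 5*I)/(-5 + I)*(-1)/12 = -(-1)*(-24 + 5*I)/(3*(-5 + I)) = (-24 + 5*I)/(3*(-5 + I)))
D(2) + K = (-24 + 5*2)/(3*(-5 + 2)) + 112 = (⅓)*(-24 + 10)/(-3) + 112 = (⅓)*(-⅓)*(-14) + 112 = 14/9 + 112 = 1022/9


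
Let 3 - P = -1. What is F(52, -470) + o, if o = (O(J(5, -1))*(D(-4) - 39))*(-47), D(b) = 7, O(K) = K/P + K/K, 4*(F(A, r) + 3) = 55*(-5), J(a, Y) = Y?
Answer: 4225/4 ≈ 1056.3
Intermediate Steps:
P = 4 (P = 3 - 1*(-1) = 3 + 1 = 4)
F(A, r) = -287/4 (F(A, r) = -3 + (55*(-5))/4 = -3 + (¼)*(-275) = -3 - 275/4 = -287/4)
O(K) = 1 + K/4 (O(K) = K/4 + K/K = K*(¼) + 1 = K/4 + 1 = 1 + K/4)
o = 1128 (o = ((1 + (¼)*(-1))*(7 - 39))*(-47) = ((1 - ¼)*(-32))*(-47) = ((¾)*(-32))*(-47) = -24*(-47) = 1128)
F(52, -470) + o = -287/4 + 1128 = 4225/4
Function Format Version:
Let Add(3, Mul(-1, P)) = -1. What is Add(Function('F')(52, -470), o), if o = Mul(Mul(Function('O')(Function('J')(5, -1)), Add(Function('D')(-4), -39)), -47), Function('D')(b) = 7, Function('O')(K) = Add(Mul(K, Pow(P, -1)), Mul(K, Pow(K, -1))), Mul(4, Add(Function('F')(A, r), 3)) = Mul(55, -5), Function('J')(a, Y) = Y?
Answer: Rational(4225, 4) ≈ 1056.3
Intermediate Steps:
P = 4 (P = Add(3, Mul(-1, -1)) = Add(3, 1) = 4)
Function('F')(A, r) = Rational(-287, 4) (Function('F')(A, r) = Add(-3, Mul(Rational(1, 4), Mul(55, -5))) = Add(-3, Mul(Rational(1, 4), -275)) = Add(-3, Rational(-275, 4)) = Rational(-287, 4))
Function('O')(K) = Add(1, Mul(Rational(1, 4), K)) (Function('O')(K) = Add(Mul(K, Pow(4, -1)), Mul(K, Pow(K, -1))) = Add(Mul(K, Rational(1, 4)), 1) = Add(Mul(Rational(1, 4), K), 1) = Add(1, Mul(Rational(1, 4), K)))
o = 1128 (o = Mul(Mul(Add(1, Mul(Rational(1, 4), -1)), Add(7, -39)), -47) = Mul(Mul(Add(1, Rational(-1, 4)), -32), -47) = Mul(Mul(Rational(3, 4), -32), -47) = Mul(-24, -47) = 1128)
Add(Function('F')(52, -470), o) = Add(Rational(-287, 4), 1128) = Rational(4225, 4)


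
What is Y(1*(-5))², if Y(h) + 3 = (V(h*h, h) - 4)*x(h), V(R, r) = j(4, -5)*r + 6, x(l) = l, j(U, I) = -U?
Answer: 12769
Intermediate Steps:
V(R, r) = 6 - 4*r (V(R, r) = (-1*4)*r + 6 = -4*r + 6 = 6 - 4*r)
Y(h) = -3 + h*(2 - 4*h) (Y(h) = -3 + ((6 - 4*h) - 4)*h = -3 + (2 - 4*h)*h = -3 + h*(2 - 4*h))
Y(1*(-5))² = (-3 - 4*(1*(-5))² + 2*(1*(-5)))² = (-3 - 4*(-5)² + 2*(-5))² = (-3 - 4*25 - 10)² = (-3 - 100 - 10)² = (-113)² = 12769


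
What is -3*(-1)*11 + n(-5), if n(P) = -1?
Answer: 32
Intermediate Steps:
-3*(-1)*11 + n(-5) = -3*(-1)*11 - 1 = 3*11 - 1 = 33 - 1 = 32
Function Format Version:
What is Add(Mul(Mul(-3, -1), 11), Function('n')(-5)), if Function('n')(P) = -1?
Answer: 32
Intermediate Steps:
Add(Mul(Mul(-3, -1), 11), Function('n')(-5)) = Add(Mul(Mul(-3, -1), 11), -1) = Add(Mul(3, 11), -1) = Add(33, -1) = 32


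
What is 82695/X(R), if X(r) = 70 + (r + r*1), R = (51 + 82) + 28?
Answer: 82695/392 ≈ 210.96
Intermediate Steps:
R = 161 (R = 133 + 28 = 161)
X(r) = 70 + 2*r (X(r) = 70 + (r + r) = 70 + 2*r)
82695/X(R) = 82695/(70 + 2*161) = 82695/(70 + 322) = 82695/392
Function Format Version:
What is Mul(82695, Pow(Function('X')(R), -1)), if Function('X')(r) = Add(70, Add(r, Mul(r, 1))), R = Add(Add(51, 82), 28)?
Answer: Rational(82695, 392) ≈ 210.96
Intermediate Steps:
R = 161 (R = Add(133, 28) = 161)
Function('X')(r) = Add(70, Mul(2, r)) (Function('X')(r) = Add(70, Add(r, r)) = Add(70, Mul(2, r)))
Mul(82695, Pow(Function('X')(R), -1)) = Mul(82695, Pow(Add(70, Mul(2, 161)), -1)) = Mul(82695, Pow(Add(70, 322), -1)) = Mul(82695, Pow(392, -1)) = Mul(82695, Rational(1, 392)) = Rational(82695, 392)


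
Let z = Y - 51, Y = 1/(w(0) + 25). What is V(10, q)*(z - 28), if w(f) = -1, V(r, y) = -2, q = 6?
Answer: 1895/12 ≈ 157.92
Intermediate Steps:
Y = 1/24 (Y = 1/(-1 + 25) = 1/24 ≈ 0.041667)
z = -1223/24 (z = 1/24 - 51 = -1223/24 ≈ -50.958)
V(10, q)*(z - 28) = -2*(-1223/24 - 28) = -2*(-1895/24) = 1895/12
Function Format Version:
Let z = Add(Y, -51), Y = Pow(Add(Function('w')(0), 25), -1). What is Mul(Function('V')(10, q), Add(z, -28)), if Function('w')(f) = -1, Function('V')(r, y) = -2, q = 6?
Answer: Rational(1895, 12) ≈ 157.92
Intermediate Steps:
Y = Rational(1, 24) (Y = Pow(Add(-1, 25), -1) = Pow(24, -1) = Rational(1, 24) ≈ 0.041667)
z = Rational(-1223, 24) (z = Add(Rational(1, 24), -51) = Rational(-1223, 24) ≈ -50.958)
Mul(Function('V')(10, q), Add(z, -28)) = Mul(-2, Add(Rational(-1223, 24), -28)) = Mul(-2, Rational(-1895, 24)) = Rational(1895, 12)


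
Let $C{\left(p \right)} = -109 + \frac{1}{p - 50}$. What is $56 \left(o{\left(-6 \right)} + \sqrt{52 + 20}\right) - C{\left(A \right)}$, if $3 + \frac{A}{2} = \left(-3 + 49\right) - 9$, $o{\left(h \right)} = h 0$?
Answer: $\frac{1961}{18} + 336 \sqrt{2} \approx 584.12$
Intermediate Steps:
$o{\left(h \right)} = 0$
$A = 68$ ($A = -6 + 2 \left(\left(-3 + 49\right) - 9\right) = -6 + 2 \left(46 - 9\right) = -6 + 2 \cdot 37 = -6 + 74 = 68$)
$C{\left(p \right)} = -109 + \frac{1}{-50 + p}$
$56 \left(o{\left(-6 \right)} + \sqrt{52 + 20}\right) - C{\left(A \right)} = 56 \left(0 + \sqrt{52 + 20}\right) - \frac{5451 - 7412}{-50 + 68} = 56 \left(0 + \sqrt{72}\right) - \frac{5451 - 7412}{18} = 56 \left(0 + 6 \sqrt{2}\right) - \frac{1}{18} \left(-1961\right) = 56 \cdot 6 \sqrt{2} - - \frac{1961}{18} = 336 \sqrt{2} + \frac{1961}{18} = \frac{1961}{18} + 336 \sqrt{2}$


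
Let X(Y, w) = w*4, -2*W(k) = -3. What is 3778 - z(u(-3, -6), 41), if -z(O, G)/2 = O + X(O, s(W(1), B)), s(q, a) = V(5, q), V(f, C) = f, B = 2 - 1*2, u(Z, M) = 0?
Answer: 3818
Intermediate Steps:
B = 0 (B = 2 - 2 = 0)
W(k) = 3/2 (W(k) = -1/2*(-3) = 3/2)
s(q, a) = 5
X(Y, w) = 4*w
z(O, G) = -40 - 2*O (z(O, G) = -2*(O + 4*5) = -2*(O + 20) = -2*(20 + O) = -40 - 2*O)
3778 - z(u(-3, -6), 41) = 3778 - (-40 - 2*0) = 3778 - (-40 + 0) = 3778 - 1*(-40) = 3778 + 40 = 3818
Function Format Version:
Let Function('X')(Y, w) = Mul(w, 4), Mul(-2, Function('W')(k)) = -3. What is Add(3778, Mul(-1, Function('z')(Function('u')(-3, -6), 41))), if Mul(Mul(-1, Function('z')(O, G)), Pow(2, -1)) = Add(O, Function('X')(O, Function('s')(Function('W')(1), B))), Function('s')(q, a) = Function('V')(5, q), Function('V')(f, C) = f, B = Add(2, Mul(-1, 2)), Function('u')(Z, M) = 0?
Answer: 3818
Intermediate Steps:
B = 0 (B = Add(2, -2) = 0)
Function('W')(k) = Rational(3, 2) (Function('W')(k) = Mul(Rational(-1, 2), -3) = Rational(3, 2))
Function('s')(q, a) = 5
Function('X')(Y, w) = Mul(4, w)
Function('z')(O, G) = Add(-40, Mul(-2, O)) (Function('z')(O, G) = Mul(-2, Add(O, Mul(4, 5))) = Mul(-2, Add(O, 20)) = Mul(-2, Add(20, O)) = Add(-40, Mul(-2, O)))
Add(3778, Mul(-1, Function('z')(Function('u')(-3, -6), 41))) = Add(3778, Mul(-1, Add(-40, Mul(-2, 0)))) = Add(3778, Mul(-1, Add(-40, 0))) = Add(3778, Mul(-1, -40)) = Add(3778, 40) = 3818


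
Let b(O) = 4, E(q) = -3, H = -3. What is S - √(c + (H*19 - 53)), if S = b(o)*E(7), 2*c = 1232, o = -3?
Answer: -12 - √506 ≈ -34.494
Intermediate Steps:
c = 616 (c = (½)*1232 = 616)
S = -12 (S = 4*(-3) = -12)
S - √(c + (H*19 - 53)) = -12 - √(616 + (-3*19 - 53)) = -12 - √(616 + (-57 - 53)) = -12 - √(616 - 110) = -12 - √506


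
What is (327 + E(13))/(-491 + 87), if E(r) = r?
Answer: -85/101 ≈ -0.84158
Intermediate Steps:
(327 + E(13))/(-491 + 87) = (327 + 13)/(-491 + 87) = 340/(-404) = 340*(-1/404) = -85/101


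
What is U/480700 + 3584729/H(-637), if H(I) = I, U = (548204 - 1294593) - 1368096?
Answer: -344905231449/61241180 ≈ -5631.9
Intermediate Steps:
U = -2114485 (U = -746389 - 1368096 = -2114485)
U/480700 + 3584729/H(-637) = -2114485/480700 + 3584729/(-637) = -2114485*1/480700 + 3584729*(-1/637) = -422897/96140 - 3584729/637 = -344905231449/61241180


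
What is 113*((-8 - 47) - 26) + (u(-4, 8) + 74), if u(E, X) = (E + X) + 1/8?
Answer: -72599/8 ≈ -9074.9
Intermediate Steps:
u(E, X) = 1/8 + E + X (u(E, X) = (E + X) + 1/8 = 1/8 + E + X)
113*((-8 - 47) - 26) + (u(-4, 8) + 74) = 113*((-8 - 47) - 26) + ((1/8 - 4 + 8) + 74) = 113*(-55 - 26) + (33/8 + 74) = 113*(-81) + 625/8 = -9153 + 625/8 = -72599/8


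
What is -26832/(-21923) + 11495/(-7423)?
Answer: -52830949/162734429 ≈ -0.32465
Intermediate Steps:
-26832/(-21923) + 11495/(-7423) = -26832*(-1/21923) + 11495*(-1/7423) = 26832/21923 - 11495/7423 = -52830949/162734429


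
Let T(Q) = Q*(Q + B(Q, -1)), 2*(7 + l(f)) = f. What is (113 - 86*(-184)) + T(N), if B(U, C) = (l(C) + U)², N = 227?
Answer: 44017531/4 ≈ 1.1004e+7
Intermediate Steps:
l(f) = -7 + f/2
B(U, C) = (-7 + U + C/2)² (B(U, C) = ((-7 + C/2) + U)² = (-7 + U + C/2)²)
T(Q) = Q*(Q + (-15 + 2*Q)²/4) (T(Q) = Q*(Q + (-14 - 1 + 2*Q)²/4) = Q*(Q + (-15 + 2*Q)²/4))
(113 - 86*(-184)) + T(N) = (113 - 86*(-184)) + (¼)*227*((-15 + 2*227)² + 4*227) = (113 + 15824) + (¼)*227*((-15 + 454)² + 908) = 15937 + (¼)*227*(439² + 908) = 15937 + (¼)*227*(192721 + 908) = 15937 + (¼)*227*193629 = 15937 + 43953783/4 = 44017531/4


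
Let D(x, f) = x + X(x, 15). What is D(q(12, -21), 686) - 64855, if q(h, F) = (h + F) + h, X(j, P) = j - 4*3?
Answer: -64861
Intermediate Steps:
X(j, P) = -12 + j (X(j, P) = j - 12 = -12 + j)
q(h, F) = F + 2*h (q(h, F) = (F + h) + h = F + 2*h)
D(x, f) = -12 + 2*x (D(x, f) = x + (-12 + x) = -12 + 2*x)
D(q(12, -21), 686) - 64855 = (-12 + 2*(-21 + 2*12)) - 64855 = (-12 + 2*(-21 + 24)) - 64855 = (-12 + 2*3) - 64855 = (-12 + 6) - 64855 = -6 - 64855 = -64861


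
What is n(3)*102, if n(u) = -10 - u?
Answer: -1326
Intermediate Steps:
n(3)*102 = (-10 - 1*3)*102 = (-10 - 3)*102 = -13*102 = -1326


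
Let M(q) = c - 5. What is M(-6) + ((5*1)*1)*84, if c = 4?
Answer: 419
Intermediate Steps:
M(q) = -1 (M(q) = 4 - 5 = -1)
M(-6) + ((5*1)*1)*84 = -1 + ((5*1)*1)*84 = -1 + (5*1)*84 = -1 + 5*84 = -1 + 420 = 419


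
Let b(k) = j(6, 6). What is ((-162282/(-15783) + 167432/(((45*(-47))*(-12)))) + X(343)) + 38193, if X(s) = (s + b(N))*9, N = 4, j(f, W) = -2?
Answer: 1377932120158/33381045 ≈ 41279.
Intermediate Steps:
b(k) = -2
X(s) = -18 + 9*s (X(s) = (s - 2)*9 = (-2 + s)*9 = -18 + 9*s)
((-162282/(-15783) + 167432/(((45*(-47))*(-12)))) + X(343)) + 38193 = ((-162282/(-15783) + 167432/(((45*(-47))*(-12)))) + (-18 + 9*343)) + 38193 = ((-162282*(-1/15783) + 167432/((-2115*(-12)))) + (-18 + 3087)) + 38193 = ((54094/5261 + 167432/25380) + 3069) + 38193 = ((54094/5261 + 167432*(1/25380)) + 3069) + 38193 = ((54094/5261 + 41858/6345) + 3069) + 38193 = (563441368/33381045 + 3069) + 38193 = 103009868473/33381045 + 38193 = 1377932120158/33381045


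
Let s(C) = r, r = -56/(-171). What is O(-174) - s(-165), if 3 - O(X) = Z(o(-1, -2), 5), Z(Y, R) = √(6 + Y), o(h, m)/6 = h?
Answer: 457/171 ≈ 2.6725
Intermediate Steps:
o(h, m) = 6*h
r = 56/171 (r = -56*(-1/171) = 56/171 ≈ 0.32749)
s(C) = 56/171
O(X) = 3 (O(X) = 3 - √(6 + 6*(-1)) = 3 - √(6 - 6) = 3 - √0 = 3 - 1*0 = 3 + 0 = 3)
O(-174) - s(-165) = 3 - 1*56/171 = 3 - 56/171 = 457/171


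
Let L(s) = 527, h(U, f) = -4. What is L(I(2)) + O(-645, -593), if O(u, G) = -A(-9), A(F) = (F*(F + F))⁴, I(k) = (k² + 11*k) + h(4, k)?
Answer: -688747009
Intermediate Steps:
I(k) = -4 + k² + 11*k (I(k) = (k² + 11*k) - 4 = -4 + k² + 11*k)
A(F) = 16*F⁸ (A(F) = (F*(2*F))⁴ = (2*F²)⁴ = 16*F⁸)
O(u, G) = -688747536 (O(u, G) = -16*(-9)⁸ = -16*43046721 = -1*688747536 = -688747536)
L(I(2)) + O(-645, -593) = 527 - 688747536 = -688747009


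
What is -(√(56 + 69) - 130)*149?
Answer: 19370 - 745*√5 ≈ 17704.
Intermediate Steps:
-(√(56 + 69) - 130)*149 = -(√125 - 130)*149 = -(5*√5 - 130)*149 = -(-130 + 5*√5)*149 = -(-19370 + 745*√5) = 19370 - 745*√5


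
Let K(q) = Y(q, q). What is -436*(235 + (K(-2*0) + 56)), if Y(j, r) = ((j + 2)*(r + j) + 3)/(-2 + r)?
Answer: -126222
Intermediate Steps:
Y(j, r) = (3 + (2 + j)*(j + r))/(-2 + r) (Y(j, r) = ((2 + j)*(j + r) + 3)/(-2 + r) = (3 + (2 + j)*(j + r))/(-2 + r))
K(q) = (3 + 2*q² + 4*q)/(-2 + q) (K(q) = (3 + q² + 2*q + 2*q + q*q)/(-2 + q) = (3 + q² + 2*q + 2*q + q²)/(-2 + q) = (3 + 2*q² + 4*q)/(-2 + q))
-436*(235 + (K(-2*0) + 56)) = -436*(235 + ((3 + 2*(-2*0)² + 4*(-2*0))/(-2 - 2*0) + 56)) = -436*(235 + ((3 + 2*0² + 4*0)/(-2 + 0) + 56)) = -436*(235 + ((3 + 2*0 + 0)/(-2) + 56)) = -436*(235 + (-(3 + 0 + 0)/2 + 56)) = -436*(235 + (-½*3 + 56)) = -436*(235 + (-3/2 + 56)) = -436*(235 + 109/2) = -436*579/2 = -126222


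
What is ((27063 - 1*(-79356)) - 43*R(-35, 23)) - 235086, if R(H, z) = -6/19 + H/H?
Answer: -2445232/19 ≈ -1.2870e+5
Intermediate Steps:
R(H, z) = 13/19 (R(H, z) = -6*1/19 + 1 = -6/19 + 1 = 13/19)
((27063 - 1*(-79356)) - 43*R(-35, 23)) - 235086 = ((27063 - 1*(-79356)) - 43*13/19) - 235086 = ((27063 + 79356) - 559/19) - 235086 = (106419 - 559/19) - 235086 = 2021402/19 - 235086 = -2445232/19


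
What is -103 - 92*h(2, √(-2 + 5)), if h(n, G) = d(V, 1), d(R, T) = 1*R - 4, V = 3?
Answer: -11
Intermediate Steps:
d(R, T) = -4 + R (d(R, T) = R - 4 = -4 + R)
h(n, G) = -1 (h(n, G) = -4 + 3 = -1)
-103 - 92*h(2, √(-2 + 5)) = -103 - 92*(-1) = -103 + 92 = -11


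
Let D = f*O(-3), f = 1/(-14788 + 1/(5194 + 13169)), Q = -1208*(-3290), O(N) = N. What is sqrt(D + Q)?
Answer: sqrt(293068391895218998054507)/271552043 ≈ 1993.6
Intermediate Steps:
Q = 3974320
f = -18363/271552043 (f = 1/(-14788 + 1/18363) = 1/(-271552043/18363) = -18363/271552043 ≈ -6.7622e-5)
D = 55089/271552043 (D = -18363/271552043*(-3) = 55089/271552043 ≈ 0.00020287)
sqrt(D + Q) = sqrt(55089/271552043 + 3974320) = sqrt(1079234715590849/271552043) = sqrt(293068391895218998054507)/271552043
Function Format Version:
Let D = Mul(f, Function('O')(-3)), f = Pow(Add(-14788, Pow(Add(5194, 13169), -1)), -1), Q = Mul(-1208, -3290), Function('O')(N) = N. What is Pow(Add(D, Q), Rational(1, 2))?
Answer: Mul(Rational(1, 271552043), Pow(293068391895218998054507, Rational(1, 2))) ≈ 1993.6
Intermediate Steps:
Q = 3974320
f = Rational(-18363, 271552043) (f = Pow(Add(-14788, Pow(18363, -1)), -1) = Pow(Add(-14788, Rational(1, 18363)), -1) = Pow(Rational(-271552043, 18363), -1) = Rational(-18363, 271552043) ≈ -6.7622e-5)
D = Rational(55089, 271552043) (D = Mul(Rational(-18363, 271552043), -3) = Rational(55089, 271552043) ≈ 0.00020287)
Pow(Add(D, Q), Rational(1, 2)) = Pow(Add(Rational(55089, 271552043), 3974320), Rational(1, 2)) = Pow(Rational(1079234715590849, 271552043), Rational(1, 2)) = Mul(Rational(1, 271552043), Pow(293068391895218998054507, Rational(1, 2)))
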